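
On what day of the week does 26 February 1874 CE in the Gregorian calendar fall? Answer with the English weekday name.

Thursday

Since JDN mod 7 = 3 (0 = Monday), the day is Thursday.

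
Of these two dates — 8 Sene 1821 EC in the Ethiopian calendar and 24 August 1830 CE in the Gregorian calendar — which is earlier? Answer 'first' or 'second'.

The two dates have Julian Day Numbers 2389253 and 2389689 respectively.
Since 2389253 < 2389689, the first date comes first.

first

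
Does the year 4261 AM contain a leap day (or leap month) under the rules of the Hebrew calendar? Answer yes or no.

no

Hebrew year 4261 is year 5 of its 19-year Metonic cycle; leap years are at positions 3, 6, 8, 11, 14, 17, 19, so it is a common year (12 months).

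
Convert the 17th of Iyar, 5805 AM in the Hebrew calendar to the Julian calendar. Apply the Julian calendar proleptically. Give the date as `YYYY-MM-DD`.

The source date corresponds to 4 May 2045 in the Gregorian calendar (JDN 2468105).
That day falls on 21 April 2045 CE in the Julian calendar.

2045-04-21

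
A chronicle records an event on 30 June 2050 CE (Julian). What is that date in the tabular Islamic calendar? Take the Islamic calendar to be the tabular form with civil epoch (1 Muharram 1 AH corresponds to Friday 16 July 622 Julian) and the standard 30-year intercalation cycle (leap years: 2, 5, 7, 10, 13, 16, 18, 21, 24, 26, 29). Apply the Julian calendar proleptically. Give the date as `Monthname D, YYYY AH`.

The source date corresponds to 13 July 2050 in the Gregorian calendar (JDN 2470001).
That day falls on 23 Shawwal 1472 AH in the tabular Islamic calendar.

Shawwal 23, 1472 AH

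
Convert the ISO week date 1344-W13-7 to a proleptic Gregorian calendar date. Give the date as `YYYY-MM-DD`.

ISO week 1 of 1344 is the week containing the first Thursday of 1344.
Week 13, day 7 (Sunday) lands on 1344-03-29.

1344-03-29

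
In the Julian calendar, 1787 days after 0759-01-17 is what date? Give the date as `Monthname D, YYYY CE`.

December 9, 763 CE

Counting 1787 days forward from JDN 1998299 reaches JDN 2000086, which is December 9, 763 CE.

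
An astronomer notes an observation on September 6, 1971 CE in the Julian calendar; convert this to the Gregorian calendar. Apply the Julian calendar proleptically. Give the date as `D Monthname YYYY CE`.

For dates in this range the Gregorian date is 13 days ahead of the Julian.
6 September 1971 Julian + 13 days → 19 September 1971 Gregorian.

19 September 1971 CE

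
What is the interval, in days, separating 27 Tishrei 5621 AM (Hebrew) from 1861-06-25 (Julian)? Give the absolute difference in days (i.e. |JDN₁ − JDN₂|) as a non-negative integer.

First date → JDN 2400697; second date → JDN 2400964.
The interval is |2400697 − 2400964| = 267 days.

267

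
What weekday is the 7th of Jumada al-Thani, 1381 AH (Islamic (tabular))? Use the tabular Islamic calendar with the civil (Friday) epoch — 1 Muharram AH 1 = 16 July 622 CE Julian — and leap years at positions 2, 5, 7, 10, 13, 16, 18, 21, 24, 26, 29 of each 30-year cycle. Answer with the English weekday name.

Equivalently 16 November 1961 Gregorian, JDN 2437620.
2437620 ≡ 3 (mod 7); counting from Monday = 0 gives Thursday.

Thursday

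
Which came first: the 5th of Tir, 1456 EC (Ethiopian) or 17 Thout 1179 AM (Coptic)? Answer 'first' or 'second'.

Converting both to JDN: 2255784 vs 2255310; the smaller is the second.

second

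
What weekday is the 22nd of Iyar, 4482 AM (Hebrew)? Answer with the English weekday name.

Equivalently 18 May 722 Gregorian, JDN 1984902.
JDN 1984902 mod 7 = 3, and JDN 0 was a Monday, so this is a Thursday.

Thursday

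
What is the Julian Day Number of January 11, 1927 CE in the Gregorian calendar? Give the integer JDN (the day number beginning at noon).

2424892

JDN 2400001 is 17 November 1858 CE (Gregorian), MJD 0; the target day is +24891 days from there, so JDN = 2424892.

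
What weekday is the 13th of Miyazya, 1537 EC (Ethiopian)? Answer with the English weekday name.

Equivalently 18 April 1545 Gregorian, JDN 2285467.
2285467 ≡ 2 (mod 7); counting from Monday = 0 gives Wednesday.

Wednesday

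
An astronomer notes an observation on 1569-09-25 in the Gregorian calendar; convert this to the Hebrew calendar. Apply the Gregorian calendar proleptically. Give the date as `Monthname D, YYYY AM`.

Both dates share Julian Day Number 2294393; in the Hebrew calendar that is 4 Tishrei 5330 AM.

Tishrei 4, 5330 AM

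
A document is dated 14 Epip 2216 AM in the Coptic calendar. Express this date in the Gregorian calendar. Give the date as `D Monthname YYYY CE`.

Julian Day Number of the source date = 2634372.
Converting JDN 2634372 to the Gregorian calendar gives 25 July 2500 CE.

25 July 2500 CE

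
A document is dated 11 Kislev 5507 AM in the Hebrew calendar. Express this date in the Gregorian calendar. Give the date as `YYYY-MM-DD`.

Julian Day Number of the source date = 2359101.
Converting JDN 2359101 to the Gregorian calendar gives 24 November 1746 CE.

1746-11-24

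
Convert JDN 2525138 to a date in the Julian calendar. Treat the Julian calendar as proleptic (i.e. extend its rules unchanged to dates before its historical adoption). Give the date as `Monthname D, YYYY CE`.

June 14, 2201 CE

The Gregorian equivalent of JDN 2525138 is 29 June 2201.
In the Julian calendar that day is June 14, 2201 CE.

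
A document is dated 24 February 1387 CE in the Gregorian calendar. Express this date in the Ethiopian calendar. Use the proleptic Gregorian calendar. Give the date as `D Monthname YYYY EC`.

22 Yekatit 1379 EC

Both dates share Julian Day Number 2227706; in the Ethiopian calendar that is 22 Yekatit 1379 EC.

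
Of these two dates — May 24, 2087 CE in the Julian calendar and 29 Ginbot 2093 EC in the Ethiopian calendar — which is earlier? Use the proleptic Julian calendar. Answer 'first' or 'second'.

first

The two dates have Julian Day Numbers 2483478 and 2488592 respectively.
Since 2483478 < 2488592, the first date comes first.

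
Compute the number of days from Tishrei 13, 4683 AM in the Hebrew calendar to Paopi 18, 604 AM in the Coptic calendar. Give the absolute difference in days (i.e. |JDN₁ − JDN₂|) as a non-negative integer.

First date → JDN 2058099; second date → JDN 2045323.
The interval is |2058099 − 2045323| = 12776 days.

12776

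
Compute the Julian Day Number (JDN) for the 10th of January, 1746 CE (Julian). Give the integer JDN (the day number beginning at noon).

2358794

In the Gregorian calendar the same day is 21 January 1746.
JDN 2451545 is 1 January 2000 CE (Gregorian); the target day is −92751 days from there, so JDN = 2358794.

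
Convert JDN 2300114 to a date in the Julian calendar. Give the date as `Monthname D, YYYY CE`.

The Gregorian equivalent of JDN 2300114 is 25 May 1585.
In the Julian calendar that day is May 15, 1585 CE.

May 15, 1585 CE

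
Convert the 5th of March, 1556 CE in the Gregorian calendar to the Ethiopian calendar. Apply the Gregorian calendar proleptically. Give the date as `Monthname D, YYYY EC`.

Julian Day Number of the source date = 2289441.
Converting JDN 2289441 to the Ethiopian calendar gives 29 Yekatit 1548 EC.

Yekatit 29, 1548 EC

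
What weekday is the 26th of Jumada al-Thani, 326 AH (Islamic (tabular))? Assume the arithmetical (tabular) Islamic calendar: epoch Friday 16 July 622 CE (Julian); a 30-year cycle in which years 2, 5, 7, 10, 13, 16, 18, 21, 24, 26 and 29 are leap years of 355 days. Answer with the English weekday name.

Monday

Equivalently 5 May 938 Gregorian, JDN 2063782.
Since JDN mod 7 = 0 (0 = Monday), the day is Monday.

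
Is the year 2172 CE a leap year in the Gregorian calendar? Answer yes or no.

yes

2172 is divisible by 4 and not by 100, so it is a leap year.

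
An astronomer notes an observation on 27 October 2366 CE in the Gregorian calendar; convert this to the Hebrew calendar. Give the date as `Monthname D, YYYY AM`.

Julian Day Number of the source date = 2585523.
Converting JDN 2585523 to the Hebrew calendar gives 22 Tishrei 6127 AM.

Tishrei 22, 6127 AM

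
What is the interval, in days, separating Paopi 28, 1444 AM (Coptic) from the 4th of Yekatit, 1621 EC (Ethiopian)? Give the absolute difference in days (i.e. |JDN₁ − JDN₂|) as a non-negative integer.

First date → JDN 2352143; second date → JDN 2316079.
The interval is |2352143 − 2316079| = 36064 days.

36064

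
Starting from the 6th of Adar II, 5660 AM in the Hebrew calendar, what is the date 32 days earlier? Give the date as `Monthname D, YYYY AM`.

JDN of the 6th of Adar II, 5660 AM = 2415086.
2415086 − 32 = 2415054.
JDN 2415054 in the Hebrew calendar is Adar I 4, 5660 AM.

Adar I 4, 5660 AM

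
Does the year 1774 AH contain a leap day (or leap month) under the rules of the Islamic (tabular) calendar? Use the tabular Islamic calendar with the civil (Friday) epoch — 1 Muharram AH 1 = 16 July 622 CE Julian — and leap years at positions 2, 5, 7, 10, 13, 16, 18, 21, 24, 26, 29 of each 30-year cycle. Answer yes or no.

Year 1774 AH is year 4 of its 30-year cycle; leap positions are 2, 5, 7, 10, 13, 16, 18, 21, 24, 26, 29, so it is a common year (354 days).

no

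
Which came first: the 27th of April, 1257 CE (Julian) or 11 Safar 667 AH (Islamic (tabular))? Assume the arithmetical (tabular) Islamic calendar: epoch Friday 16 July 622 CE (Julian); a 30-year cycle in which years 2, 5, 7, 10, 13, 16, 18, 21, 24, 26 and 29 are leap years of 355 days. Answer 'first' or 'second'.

Converting both to JDN: 2180294 vs 2184488; the smaller is the first.

first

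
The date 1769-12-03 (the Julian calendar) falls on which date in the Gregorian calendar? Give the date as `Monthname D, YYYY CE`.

December 14, 1769 CE

The Julian–Gregorian offset here is 11 days (Julian trailing).
3 December 1769 Julian + 11 days → 14 December 1769 Gregorian.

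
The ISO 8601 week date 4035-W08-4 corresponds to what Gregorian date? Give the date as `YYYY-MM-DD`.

ISO week 1 of 4035 is the week containing the first Thursday of 4035.
Week 8, day 4 (Thursday) lands on 4035-02-22.

4035-02-22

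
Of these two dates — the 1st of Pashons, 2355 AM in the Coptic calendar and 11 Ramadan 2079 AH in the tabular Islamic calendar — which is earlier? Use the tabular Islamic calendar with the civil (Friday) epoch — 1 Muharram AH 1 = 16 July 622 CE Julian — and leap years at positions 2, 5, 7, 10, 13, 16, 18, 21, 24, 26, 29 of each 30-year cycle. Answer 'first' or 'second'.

Converting both to JDN: 2685068 vs 2685060; the smaller is the second.

second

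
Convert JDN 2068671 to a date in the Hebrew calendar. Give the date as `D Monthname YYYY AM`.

15 Tishrei 4712 AM

JDN 2068671 is 23 September 951 in the proleptic Gregorian calendar.
In the Hebrew calendar that day is 15 Tishrei 4712 AM.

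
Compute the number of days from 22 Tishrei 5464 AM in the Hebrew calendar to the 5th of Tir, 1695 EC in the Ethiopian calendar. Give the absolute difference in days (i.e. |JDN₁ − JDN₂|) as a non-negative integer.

264

JDN of the first date = 2343342.
JDN of the second date = 2343078.
|2343078 − 2343342| = 264.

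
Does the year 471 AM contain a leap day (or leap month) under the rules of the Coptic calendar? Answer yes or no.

471 mod 4 = 3; in the Coptic calendar a year is leap when year mod 4 = 3, so it is a leap year.

yes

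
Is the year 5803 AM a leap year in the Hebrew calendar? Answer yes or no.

yes

Hebrew year 5803 is year 8 of its 19-year Metonic cycle; leap years are at positions 3, 6, 8, 11, 14, 17, 19, so it is a leap year (13 months).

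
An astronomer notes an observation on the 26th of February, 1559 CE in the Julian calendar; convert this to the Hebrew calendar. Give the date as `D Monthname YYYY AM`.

The source date corresponds to 8 March 1559 in the proleptic Gregorian calendar (JDN 2290539).
That day falls on 19 Adar 5319 AM in the Hebrew calendar.

19 Adar 5319 AM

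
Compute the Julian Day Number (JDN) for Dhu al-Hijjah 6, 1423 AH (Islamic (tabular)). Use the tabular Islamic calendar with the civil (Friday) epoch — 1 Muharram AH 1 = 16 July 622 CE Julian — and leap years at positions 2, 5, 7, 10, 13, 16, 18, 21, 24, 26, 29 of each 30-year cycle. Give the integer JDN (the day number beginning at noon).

Equivalently 8 February 2003 (Gregorian).
JDN 2299161 is 15 October 1582 CE (Gregorian); the target day is +153518 days from there, so JDN = 2452679.

2452679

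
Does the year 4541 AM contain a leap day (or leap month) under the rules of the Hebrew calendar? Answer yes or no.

yes

Hebrew year 4541 is year 19 of its 19-year Metonic cycle; leap years are at positions 3, 6, 8, 11, 14, 17, 19, so it is a leap year (13 months).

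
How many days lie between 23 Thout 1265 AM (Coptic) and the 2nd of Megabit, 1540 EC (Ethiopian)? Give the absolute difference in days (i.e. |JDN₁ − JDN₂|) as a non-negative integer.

206

First date → JDN 2286728; second date → JDN 2286522.
The interval is |2286728 − 2286522| = 206 days.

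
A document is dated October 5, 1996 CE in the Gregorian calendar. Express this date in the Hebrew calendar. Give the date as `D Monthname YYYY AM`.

Julian Day Number of the source date = 2450362.
Converting JDN 2450362 to the Hebrew calendar gives 22 Tishrei 5757 AM.

22 Tishrei 5757 AM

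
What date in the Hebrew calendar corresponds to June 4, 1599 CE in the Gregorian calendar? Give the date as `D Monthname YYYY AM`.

Julian Day Number of the source date = 2305237.
Converting JDN 2305237 to the Hebrew calendar gives 11 Sivan 5359 AM.

11 Sivan 5359 AM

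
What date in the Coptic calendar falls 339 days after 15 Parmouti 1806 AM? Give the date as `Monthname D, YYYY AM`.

Paremhat 19, 1807 AM

The starting date is JDN 2484530; 2484530 + 339 = 2484869.
JDN 2484869 corresponds to Paremhat 19, 1807 AM.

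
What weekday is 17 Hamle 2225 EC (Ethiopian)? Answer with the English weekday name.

In the Gregorian calendar this is 26 July 2233 (JDN 2536853).
JDN 2536853 mod 7 = 4, and JDN 0 was a Monday, so this is a Friday.

Friday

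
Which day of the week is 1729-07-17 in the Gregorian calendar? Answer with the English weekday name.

Sunday

2352762 ≡ 6 (mod 7); counting from Monday = 0 gives Sunday.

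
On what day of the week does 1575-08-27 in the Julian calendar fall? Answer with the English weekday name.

Saturday

In the proleptic Gregorian calendar this is 6 September 1575 (JDN 2296565).
JDN 2296565 mod 7 = 5, and JDN 0 was a Monday, so this is a Saturday.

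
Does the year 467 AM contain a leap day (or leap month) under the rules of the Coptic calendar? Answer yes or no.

467 mod 4 = 3; in the Coptic calendar a year is leap when year mod 4 = 3, so it is a leap year.

yes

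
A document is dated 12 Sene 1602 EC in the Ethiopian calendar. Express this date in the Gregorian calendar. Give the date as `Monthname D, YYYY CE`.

June 16, 1610 CE

Julian Day Number of the source date = 2309267.
Converting JDN 2309267 to the Gregorian calendar gives 16 June 1610 CE.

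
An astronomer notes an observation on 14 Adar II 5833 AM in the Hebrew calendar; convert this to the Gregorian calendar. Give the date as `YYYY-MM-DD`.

2073-03-23

Julian Day Number of the source date = 2478290.
Converting JDN 2478290 to the Gregorian calendar gives 23 March 2073 CE.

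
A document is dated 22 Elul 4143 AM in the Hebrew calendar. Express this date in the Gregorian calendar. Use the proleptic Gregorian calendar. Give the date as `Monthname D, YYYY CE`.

September 7, 383 CE

Both dates share Julian Day Number 1861197; in the Gregorian calendar that is 7 September 383 CE.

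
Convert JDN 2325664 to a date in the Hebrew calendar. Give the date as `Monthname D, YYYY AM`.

Iyar 1, 5415 AM

JDN 2325664 is 8 May 1655 in the Gregorian calendar.
In the Hebrew calendar that day is Iyar 1, 5415 AM.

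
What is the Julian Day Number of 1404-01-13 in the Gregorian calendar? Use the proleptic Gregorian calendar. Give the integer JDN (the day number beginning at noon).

2233872

JDN 2400001 is 17 November 1858 CE (Gregorian), MJD 0; the target day is −166129 days from there, so JDN = 2233872.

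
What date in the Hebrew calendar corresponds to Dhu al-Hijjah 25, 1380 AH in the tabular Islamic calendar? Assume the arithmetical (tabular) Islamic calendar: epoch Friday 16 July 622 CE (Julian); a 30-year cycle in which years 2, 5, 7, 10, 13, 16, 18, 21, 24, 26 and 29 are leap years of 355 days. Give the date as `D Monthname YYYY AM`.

Julian Day Number of the source date = 2437461.
Converting JDN 2437461 to the Hebrew calendar gives 26 Sivan 5721 AM.

26 Sivan 5721 AM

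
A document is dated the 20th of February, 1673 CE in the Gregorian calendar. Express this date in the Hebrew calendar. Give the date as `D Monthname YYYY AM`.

4 Adar 5433 AM

Both dates share Julian Day Number 2332162; in the Hebrew calendar that is 4 Adar 5433 AM.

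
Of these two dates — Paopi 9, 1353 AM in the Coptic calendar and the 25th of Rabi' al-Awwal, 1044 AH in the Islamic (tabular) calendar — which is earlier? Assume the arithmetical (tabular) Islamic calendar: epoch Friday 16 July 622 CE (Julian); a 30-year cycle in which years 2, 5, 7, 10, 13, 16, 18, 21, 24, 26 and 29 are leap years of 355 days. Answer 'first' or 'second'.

second

The two dates have Julian Day Numbers 2318886 and 2318127 respectively.
Since 2318127 < 2318886, the second date comes first.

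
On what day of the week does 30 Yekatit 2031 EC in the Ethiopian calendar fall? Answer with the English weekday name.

This is JDN 2465857 (9 March 2039 Gregorian).
2465857 ≡ 2 (mod 7); counting from Monday = 0 gives Wednesday.

Wednesday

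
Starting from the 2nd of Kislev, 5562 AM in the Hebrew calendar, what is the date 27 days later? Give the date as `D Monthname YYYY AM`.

The starting date is JDN 2379172; 2379172 + 27 = 2379199.
JDN 2379199 corresponds to 29 Kislev 5562 AM.

29 Kislev 5562 AM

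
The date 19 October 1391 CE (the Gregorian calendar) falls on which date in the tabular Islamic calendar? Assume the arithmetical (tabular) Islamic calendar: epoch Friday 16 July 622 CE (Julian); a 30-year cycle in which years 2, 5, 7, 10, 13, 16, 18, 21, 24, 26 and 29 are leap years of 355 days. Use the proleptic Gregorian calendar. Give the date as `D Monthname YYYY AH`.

12 Dhu al-Qa'dah 793 AH

Both dates share Julian Day Number 2229404; in the tabular Islamic calendar that is 12 Dhu al-Qa'dah 793 AH.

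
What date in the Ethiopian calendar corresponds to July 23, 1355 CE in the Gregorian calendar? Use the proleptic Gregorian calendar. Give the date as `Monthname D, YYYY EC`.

Hamle 21, 1347 EC

Both dates share Julian Day Number 2216167; in the Ethiopian calendar that is 21 Hamle 1347 EC.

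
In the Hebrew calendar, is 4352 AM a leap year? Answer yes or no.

no

Hebrew year 4352 is year 1 of its 19-year Metonic cycle; leap years are at positions 3, 6, 8, 11, 14, 17, 19, so it is a common year (12 months).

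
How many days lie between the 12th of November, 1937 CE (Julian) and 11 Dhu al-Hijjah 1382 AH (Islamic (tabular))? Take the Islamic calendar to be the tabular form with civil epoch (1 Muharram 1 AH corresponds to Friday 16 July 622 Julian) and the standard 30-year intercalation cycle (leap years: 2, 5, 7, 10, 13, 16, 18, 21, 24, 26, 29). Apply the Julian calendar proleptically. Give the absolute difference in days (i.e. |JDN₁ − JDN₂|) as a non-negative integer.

9292

First date → JDN 2428863; second date → JDN 2438155.
The interval is |2428863 − 2438155| = 9292 days.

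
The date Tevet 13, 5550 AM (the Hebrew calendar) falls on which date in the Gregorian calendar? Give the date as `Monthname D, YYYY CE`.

Julian Day Number of the source date = 2374843.
Converting JDN 2374843 to the Gregorian calendar gives 30 December 1789 CE.

December 30, 1789 CE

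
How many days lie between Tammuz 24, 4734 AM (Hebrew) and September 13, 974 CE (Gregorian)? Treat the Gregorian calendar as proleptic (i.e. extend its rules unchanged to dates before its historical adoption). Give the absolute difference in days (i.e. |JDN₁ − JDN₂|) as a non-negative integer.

First date → JDN 2077008; second date → JDN 2077062.
The interval is |2077008 − 2077062| = 54 days.

54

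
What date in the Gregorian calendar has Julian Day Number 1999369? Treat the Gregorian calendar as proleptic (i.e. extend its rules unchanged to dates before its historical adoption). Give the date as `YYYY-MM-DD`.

0761-12-26

JDN 2451545 is 1 Jan 2000; 1999369 is −452176 days from there.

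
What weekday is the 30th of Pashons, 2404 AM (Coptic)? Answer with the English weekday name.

In the Gregorian calendar this is 12 June 2688 (JDN 2702995).
2702995 ≡ 1 (mod 7); counting from Monday = 0 gives Tuesday.

Tuesday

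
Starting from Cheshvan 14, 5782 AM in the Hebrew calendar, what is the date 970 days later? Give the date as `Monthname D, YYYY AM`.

Sivan 10, 5784 AM

The starting date is JDN 2459508; 2459508 + 970 = 2460478.
JDN 2460478 corresponds to Sivan 10, 5784 AM.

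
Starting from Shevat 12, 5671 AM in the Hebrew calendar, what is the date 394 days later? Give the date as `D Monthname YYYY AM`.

21 Adar 5672 AM

The starting date is JDN 2419078; 2419078 + 394 = 2419472.
JDN 2419472 corresponds to 21 Adar 5672 AM.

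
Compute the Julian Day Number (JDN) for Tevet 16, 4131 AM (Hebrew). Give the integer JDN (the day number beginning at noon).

In the proleptic Gregorian calendar the same day is 21 December 370.
JDN 2299161 is 15 October 1582 CE (Gregorian); the target day is −442607 days from there, so JDN = 1856554.

1856554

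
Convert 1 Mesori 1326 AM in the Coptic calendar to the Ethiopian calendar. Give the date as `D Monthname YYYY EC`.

1 Nehase 1602 EC

The source date corresponds to 4 August 1610 in the Gregorian calendar (JDN 2309316).
That day falls on 1 Nehase 1602 EC in the Ethiopian calendar.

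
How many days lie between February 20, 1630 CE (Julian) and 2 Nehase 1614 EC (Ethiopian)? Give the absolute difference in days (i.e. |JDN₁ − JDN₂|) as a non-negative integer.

JDN of the first date = 2316466.
JDN of the second date = 2313700.
|2313700 − 2316466| = 2766.

2766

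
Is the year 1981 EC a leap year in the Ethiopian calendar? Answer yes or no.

1981 mod 4 = 1; in the Ethiopian calendar a year is leap when year mod 4 = 3, so it is a common year.

no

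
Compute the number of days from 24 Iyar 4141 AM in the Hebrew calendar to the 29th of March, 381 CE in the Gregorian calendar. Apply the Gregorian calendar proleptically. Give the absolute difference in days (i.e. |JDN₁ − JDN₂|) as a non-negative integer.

First date → JDN 1860343; second date → JDN 1860305.
The interval is |1860343 − 1860305| = 38 days.

38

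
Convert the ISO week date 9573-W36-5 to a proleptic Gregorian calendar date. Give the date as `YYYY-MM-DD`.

ISO week 1 of 9573 is the week containing the first Thursday of 9573.
Week 36, day 5 (Friday) lands on 9573-09-07.

9573-09-07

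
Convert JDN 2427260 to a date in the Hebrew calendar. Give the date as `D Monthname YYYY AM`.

The Gregorian equivalent of JDN 2427260 is 6 July 1933.
In the Hebrew calendar that day is 12 Tammuz 5693 AM.

12 Tammuz 5693 AM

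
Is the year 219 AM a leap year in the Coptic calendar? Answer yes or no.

219 mod 4 = 3; in the Coptic calendar a year is leap when year mod 4 = 3, so it is a leap year.

yes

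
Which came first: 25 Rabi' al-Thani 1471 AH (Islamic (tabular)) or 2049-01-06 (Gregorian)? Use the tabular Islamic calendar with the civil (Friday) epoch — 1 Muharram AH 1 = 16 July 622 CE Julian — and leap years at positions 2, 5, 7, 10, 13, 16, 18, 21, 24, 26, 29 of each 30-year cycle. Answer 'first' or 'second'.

Converting both to JDN: 2469472 vs 2469448; the smaller is the second.

second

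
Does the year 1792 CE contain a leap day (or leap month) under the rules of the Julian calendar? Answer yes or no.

1792 mod 4 = 0, so it is a leap year in the Julian calendar.

yes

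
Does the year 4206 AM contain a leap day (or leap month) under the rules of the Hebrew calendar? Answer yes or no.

Hebrew year 4206 is year 7 of its 19-year Metonic cycle; leap years are at positions 3, 6, 8, 11, 14, 17, 19, so it is a common year (12 months).

no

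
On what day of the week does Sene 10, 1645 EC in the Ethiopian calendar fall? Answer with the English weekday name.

Saturday

In the Gregorian calendar this is 14 June 1653 (JDN 2324971).
JDN 2324971 mod 7 = 5, and JDN 0 was a Monday, so this is a Saturday.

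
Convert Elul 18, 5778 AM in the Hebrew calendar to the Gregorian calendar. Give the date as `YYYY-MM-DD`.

2018-08-29

Both dates share Julian Day Number 2458360; in the Gregorian calendar that is 29 August 2018 CE.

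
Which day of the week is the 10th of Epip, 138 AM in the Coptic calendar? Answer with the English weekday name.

Tuesday

This is JDN 1875378 (5 July 422 Gregorian).
JDN 1875378 mod 7 = 1, and JDN 0 was a Monday, so this is a Tuesday.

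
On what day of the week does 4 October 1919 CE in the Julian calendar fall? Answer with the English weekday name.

Equivalently 17 October 1919 Gregorian, JDN 2422249.
JDN 2422249 mod 7 = 4, and JDN 0 was a Monday, so this is a Friday.

Friday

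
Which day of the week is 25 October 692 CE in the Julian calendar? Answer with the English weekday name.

Equivalently 28 October 692 Gregorian, JDN 1974109.
JDN 1974109 mod 7 = 4, and JDN 0 was a Monday, so this is a Friday.

Friday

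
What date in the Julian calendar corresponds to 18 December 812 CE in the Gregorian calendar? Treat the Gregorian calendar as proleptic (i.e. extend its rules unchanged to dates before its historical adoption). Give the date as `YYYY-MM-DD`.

0812-12-14

The Julian–Gregorian offset here is 4 days (Julian trailing).
18 December 812 Gregorian − 4 days → 14 December 812 Julian.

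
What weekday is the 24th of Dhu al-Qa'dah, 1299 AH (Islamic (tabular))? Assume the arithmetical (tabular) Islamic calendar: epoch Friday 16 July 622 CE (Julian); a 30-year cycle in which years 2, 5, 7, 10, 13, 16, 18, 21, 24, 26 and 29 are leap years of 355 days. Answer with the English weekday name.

Saturday

In the Gregorian calendar this is 7 October 1882 (JDN 2408726).
Since JDN mod 7 = 5 (0 = Monday), the day is Saturday.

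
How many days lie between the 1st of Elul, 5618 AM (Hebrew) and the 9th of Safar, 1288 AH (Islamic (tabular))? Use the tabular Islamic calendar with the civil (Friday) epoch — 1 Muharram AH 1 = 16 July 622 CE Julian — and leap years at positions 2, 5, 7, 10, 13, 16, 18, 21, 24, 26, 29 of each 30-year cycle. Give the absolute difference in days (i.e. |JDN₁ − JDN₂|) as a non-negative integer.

4645

JDN of the first date = 2399903.
JDN of the second date = 2404548.
|2404548 − 2399903| = 4645.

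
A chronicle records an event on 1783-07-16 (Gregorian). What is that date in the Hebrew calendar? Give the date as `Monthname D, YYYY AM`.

Tammuz 16, 5543 AM

Both dates share Julian Day Number 2372484; in the Hebrew calendar that is 16 Tammuz 5543 AM.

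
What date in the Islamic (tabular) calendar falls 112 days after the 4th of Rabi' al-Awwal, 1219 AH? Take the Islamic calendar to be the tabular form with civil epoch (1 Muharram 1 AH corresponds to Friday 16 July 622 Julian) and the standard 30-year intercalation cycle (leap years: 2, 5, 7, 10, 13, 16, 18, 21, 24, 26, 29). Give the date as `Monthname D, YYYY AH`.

The starting date is JDN 2380121; 2380121 + 112 = 2380233.
JDN 2380233 corresponds to Jumada al-Thani 27, 1219 AH.

Jumada al-Thani 27, 1219 AH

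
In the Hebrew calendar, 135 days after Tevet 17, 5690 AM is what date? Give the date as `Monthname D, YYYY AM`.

Sivan 5, 5690 AM

The starting date is JDN 2425994; 2425994 + 135 = 2426129.
JDN 2426129 corresponds to Sivan 5, 5690 AM.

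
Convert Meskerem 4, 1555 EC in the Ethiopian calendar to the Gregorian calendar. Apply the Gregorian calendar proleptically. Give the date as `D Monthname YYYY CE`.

Julian Day Number of the source date = 2291822.
Converting JDN 2291822 to the Gregorian calendar gives 11 September 1562 CE.

11 September 1562 CE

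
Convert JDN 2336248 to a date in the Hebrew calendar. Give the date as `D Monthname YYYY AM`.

JDN 2336248 is 29 April 1684 in the Gregorian calendar.
In the Hebrew calendar that day is 15 Iyar 5444 AM.

15 Iyar 5444 AM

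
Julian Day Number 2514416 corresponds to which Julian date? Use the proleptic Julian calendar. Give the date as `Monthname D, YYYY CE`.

JDN 2514416 is 19 February 2172 in the Gregorian calendar.
In the Julian calendar that day is February 5, 2172 CE.

February 5, 2172 CE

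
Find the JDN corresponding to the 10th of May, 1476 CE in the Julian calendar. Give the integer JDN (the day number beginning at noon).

In the proleptic Gregorian calendar the same day is 19 May 1476.
JDN 2299161 is 15 October 1582 CE (Gregorian); the target day is −38864 days from there, so JDN = 2260297.

2260297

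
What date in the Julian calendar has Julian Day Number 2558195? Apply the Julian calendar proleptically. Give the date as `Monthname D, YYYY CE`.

December 16, 2291 CE

The Gregorian equivalent of JDN 2558195 is 31 December 2291.
In the Julian calendar that day is December 16, 2291 CE.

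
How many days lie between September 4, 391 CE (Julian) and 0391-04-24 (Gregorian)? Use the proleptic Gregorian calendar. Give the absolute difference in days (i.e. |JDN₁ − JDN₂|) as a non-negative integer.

134

First date → JDN 1864117; second date → JDN 1863983.
The interval is |1864117 − 1863983| = 134 days.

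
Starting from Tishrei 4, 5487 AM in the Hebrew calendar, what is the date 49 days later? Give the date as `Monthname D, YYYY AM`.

JDN of Tishrei 4, 5487 AM = 2351740.
2351740 + 49 = 2351789.
JDN 2351789 in the Hebrew calendar is Cheshvan 23, 5487 AM.

Cheshvan 23, 5487 AM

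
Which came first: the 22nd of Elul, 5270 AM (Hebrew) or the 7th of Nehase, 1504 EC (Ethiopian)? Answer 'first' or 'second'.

Converting both to JDN: 2272825 vs 2273528; the smaller is the first.

first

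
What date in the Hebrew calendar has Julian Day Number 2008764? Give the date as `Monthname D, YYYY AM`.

Elul 25, 4547 AM

JDN 2008764 is 16 September 787 in the proleptic Gregorian calendar.
In the Hebrew calendar that day is Elul 25, 4547 AM.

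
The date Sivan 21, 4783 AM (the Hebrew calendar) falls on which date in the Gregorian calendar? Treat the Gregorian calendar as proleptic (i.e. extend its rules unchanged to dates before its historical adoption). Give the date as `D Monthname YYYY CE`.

19 June 1023 CE

Julian Day Number of the source date = 2094872.
Converting JDN 2094872 to the Gregorian calendar gives 19 June 1023 CE.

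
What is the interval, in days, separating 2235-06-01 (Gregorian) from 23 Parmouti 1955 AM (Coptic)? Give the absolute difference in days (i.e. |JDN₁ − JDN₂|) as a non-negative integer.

First date → JDN 2537528; second date → JDN 2538960.
The interval is |2537528 − 2538960| = 1432 days.

1432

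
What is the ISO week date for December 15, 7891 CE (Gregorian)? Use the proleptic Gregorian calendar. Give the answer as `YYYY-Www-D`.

7891-W51-2

The weekday is Tuesday (ISO weekday 2).
That Tuesday belongs to ISO week 51 of ISO year 7891.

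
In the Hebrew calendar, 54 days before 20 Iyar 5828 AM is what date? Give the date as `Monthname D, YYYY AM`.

The starting date is JDN 2476524; 2476524 − 54 = 2476470.
JDN 2476470 corresponds to Adar II 25, 5828 AM.

Adar II 25, 5828 AM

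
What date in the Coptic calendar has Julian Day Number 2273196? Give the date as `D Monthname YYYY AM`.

5 Thout 1228 AM

JDN 2273196 is 13 September 1511 in the proleptic Gregorian calendar.
In the Coptic calendar that day is 5 Thout 1228 AM.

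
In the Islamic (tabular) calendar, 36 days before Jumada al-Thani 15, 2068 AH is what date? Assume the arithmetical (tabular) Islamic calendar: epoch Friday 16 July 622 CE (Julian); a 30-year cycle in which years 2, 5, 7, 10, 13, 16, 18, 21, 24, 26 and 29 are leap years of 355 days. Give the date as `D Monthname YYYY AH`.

9 Jumada al-Awwal 2068 AH

Counting 36 days back from JDN 2681078 reaches JDN 2681042, which is 9 Jumada al-Awwal 2068 AH.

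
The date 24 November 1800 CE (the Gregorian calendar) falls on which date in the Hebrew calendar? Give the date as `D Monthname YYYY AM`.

Julian Day Number of the source date = 2378824.
Converting JDN 2378824 to the Hebrew calendar gives 7 Kislev 5561 AM.

7 Kislev 5561 AM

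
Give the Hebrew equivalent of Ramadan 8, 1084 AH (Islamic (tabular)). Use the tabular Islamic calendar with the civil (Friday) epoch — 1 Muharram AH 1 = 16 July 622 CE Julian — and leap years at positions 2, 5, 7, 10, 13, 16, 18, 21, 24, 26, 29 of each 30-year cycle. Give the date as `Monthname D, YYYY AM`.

Tevet 8, 5434 AM

Both dates share Julian Day Number 2332462; in the Hebrew calendar that is 8 Tevet 5434 AM.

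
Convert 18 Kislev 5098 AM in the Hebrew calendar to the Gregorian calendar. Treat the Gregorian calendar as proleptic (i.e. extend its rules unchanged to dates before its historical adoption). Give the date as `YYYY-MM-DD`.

1337-11-20

Julian Day Number of the source date = 2209713.
Converting JDN 2209713 to the Gregorian calendar gives 20 November 1337 CE.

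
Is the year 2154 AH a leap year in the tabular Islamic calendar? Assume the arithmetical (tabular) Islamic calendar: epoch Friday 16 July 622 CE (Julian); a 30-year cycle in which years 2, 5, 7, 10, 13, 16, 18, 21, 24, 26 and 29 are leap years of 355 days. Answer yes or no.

yes

Year 2154 AH is year 24 of its 30-year cycle; leap positions are 2, 5, 7, 10, 13, 16, 18, 21, 24, 26, 29, so it is a leap year (355 days).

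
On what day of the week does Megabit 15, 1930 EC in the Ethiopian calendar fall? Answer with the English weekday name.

Thursday

In the Gregorian calendar this is 24 March 1938 (JDN 2428982).
2428982 ≡ 3 (mod 7); counting from Monday = 0 gives Thursday.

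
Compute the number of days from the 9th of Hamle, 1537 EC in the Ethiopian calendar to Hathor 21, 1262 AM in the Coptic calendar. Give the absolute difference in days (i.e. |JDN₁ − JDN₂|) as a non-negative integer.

137

First date → JDN 2285553; second date → JDN 2285690.
The interval is |2285553 − 2285690| = 137 days.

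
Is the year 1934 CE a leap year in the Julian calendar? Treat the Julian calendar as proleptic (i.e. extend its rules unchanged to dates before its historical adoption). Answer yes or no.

no

1934 mod 4 = 2, so it is a common year in the Julian calendar.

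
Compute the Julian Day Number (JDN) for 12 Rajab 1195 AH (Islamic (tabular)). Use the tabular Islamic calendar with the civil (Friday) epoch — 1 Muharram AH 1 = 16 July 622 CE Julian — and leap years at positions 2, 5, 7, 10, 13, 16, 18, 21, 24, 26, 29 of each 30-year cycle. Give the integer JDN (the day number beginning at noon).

2371742

In the Gregorian calendar the same day is 4 July 1781.
JDN 2451545 is 1 January 2000 CE (Gregorian); the target day is −79803 days from there, so JDN = 2371742.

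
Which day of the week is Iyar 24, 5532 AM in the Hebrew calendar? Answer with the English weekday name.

In the Gregorian calendar this is 27 May 1772 (JDN 2368417).
2368417 ≡ 2 (mod 7); counting from Monday = 0 gives Wednesday.

Wednesday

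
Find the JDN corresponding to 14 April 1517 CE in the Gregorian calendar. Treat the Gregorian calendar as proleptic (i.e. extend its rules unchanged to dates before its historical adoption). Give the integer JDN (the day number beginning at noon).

2275236

JDN 2299161 is 15 October 1582 CE (Gregorian); the target day is −23925 days from there, so JDN = 2275236.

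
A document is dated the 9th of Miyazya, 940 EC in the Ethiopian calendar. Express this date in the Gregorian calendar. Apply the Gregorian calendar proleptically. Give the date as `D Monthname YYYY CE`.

Both dates share Julian Day Number 2067409; in the Gregorian calendar that is 9 April 948 CE.

9 April 948 CE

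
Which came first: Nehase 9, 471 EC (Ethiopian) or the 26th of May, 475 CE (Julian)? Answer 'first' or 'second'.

Converting both to JDN: 1896226 vs 1894697; the smaller is the second.

second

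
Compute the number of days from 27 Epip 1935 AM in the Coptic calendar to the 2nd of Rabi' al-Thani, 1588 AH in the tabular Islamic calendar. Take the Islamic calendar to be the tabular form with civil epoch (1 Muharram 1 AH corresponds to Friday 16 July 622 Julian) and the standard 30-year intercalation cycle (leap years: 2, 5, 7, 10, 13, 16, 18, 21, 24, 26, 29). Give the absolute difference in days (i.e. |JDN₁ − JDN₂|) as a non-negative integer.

20839

First date → JDN 2531749; second date → JDN 2510910.
The interval is |2531749 − 2510910| = 20839 days.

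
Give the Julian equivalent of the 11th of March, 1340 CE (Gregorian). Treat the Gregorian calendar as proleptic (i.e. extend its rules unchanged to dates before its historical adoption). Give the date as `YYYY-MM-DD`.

At this point the Julian calendar is 8 days behind the Gregorian.
11 March 1340 Gregorian − 8 days → 3 March 1340 Julian.

1340-03-03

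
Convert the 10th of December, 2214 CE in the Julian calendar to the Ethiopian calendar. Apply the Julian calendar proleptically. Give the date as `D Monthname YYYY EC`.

14 Tahsas 2207 EC

Julian Day Number of the source date = 2530065.
Converting JDN 2530065 to the Ethiopian calendar gives 14 Tahsas 2207 EC.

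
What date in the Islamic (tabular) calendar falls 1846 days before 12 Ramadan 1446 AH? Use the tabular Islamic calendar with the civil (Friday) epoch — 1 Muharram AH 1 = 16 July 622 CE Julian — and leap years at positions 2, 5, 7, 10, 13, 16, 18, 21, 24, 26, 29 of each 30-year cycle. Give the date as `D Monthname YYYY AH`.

Counting 1846 days back from JDN 2460747 reaches JDN 2458901, which is 26 Jumada al-Thani 1441 AH.

26 Jumada al-Thani 1441 AH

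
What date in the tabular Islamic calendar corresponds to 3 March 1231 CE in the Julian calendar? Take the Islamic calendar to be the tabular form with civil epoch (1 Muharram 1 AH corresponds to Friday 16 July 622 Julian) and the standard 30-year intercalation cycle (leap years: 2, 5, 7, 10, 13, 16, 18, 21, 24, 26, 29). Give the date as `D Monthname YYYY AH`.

Both dates share Julian Day Number 2170742; in the tabular Islamic calendar that is 26 Rabi' al-Thani 628 AH.

26 Rabi' al-Thani 628 AH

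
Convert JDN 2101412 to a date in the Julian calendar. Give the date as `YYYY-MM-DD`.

1041-05-09

The proleptic Gregorian equivalent of JDN 2101412 is 15 May 1041.
In the Julian calendar that day is 1041-05-09.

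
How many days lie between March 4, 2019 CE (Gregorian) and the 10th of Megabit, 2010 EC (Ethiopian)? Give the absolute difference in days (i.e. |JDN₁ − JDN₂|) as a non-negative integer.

350

JDN of the first date = 2458547.
JDN of the second date = 2458197.
|2458197 − 2458547| = 350.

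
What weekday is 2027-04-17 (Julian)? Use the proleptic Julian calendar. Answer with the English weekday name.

This is JDN 2461526 (30 April 2027 Gregorian).
Since JDN mod 7 = 4 (0 = Monday), the day is Friday.

Friday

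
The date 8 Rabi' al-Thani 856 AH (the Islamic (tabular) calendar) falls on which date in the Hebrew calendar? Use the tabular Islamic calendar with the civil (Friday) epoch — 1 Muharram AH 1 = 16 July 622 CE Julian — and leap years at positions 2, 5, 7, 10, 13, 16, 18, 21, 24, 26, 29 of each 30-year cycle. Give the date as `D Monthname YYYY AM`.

Both dates share Julian Day Number 2251519; in the Hebrew calendar that is 9 Iyar 5212 AM.

9 Iyar 5212 AM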